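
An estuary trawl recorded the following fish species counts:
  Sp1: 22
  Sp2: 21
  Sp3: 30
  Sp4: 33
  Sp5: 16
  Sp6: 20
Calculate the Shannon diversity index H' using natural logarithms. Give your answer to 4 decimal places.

1.7612

Total N = 22+21+30+33+16+20 = 142, so the proportions are 0.15493, 0.147887, 0.211268, 0.232394, 0.112676, 0.140845 (working shown to 6 dp, full precision carried).
Each pᵢ ln pᵢ term: 0.15493×(-1.864785)=-0.288910, 0.147887×(-1.911305)=-0.282658, 0.211268×(-1.554630)=-0.328443, 0.232394×(-1.459319)=-0.339138, 0.112676×(-2.183238)=-0.245999, 0.140845×(-1.960095)=-0.276070.
Sum = -1.761217, so H' = 1.7612.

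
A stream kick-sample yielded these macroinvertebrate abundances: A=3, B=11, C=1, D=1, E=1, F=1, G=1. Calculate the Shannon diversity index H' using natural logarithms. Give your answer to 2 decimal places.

1.38

Total N = 3+11+1+1+1+1+1 = 19, so the proportions are 0.1579, 0.5789, 0.0526, 0.0526, 0.0526, 0.0526, 0.0526 (working shown to 4 dp, full precision carried).
Each pᵢ ln pᵢ term: 0.1579×(-1.8458)=-0.2914, 0.5789×(-0.5465)=-0.3164, 0.0526×(-2.9444)=-0.1550, 0.0526×(-2.9444)=-0.1550, 0.0526×(-2.9444)=-0.1550, 0.0526×(-2.9444)=-0.1550, 0.0526×(-2.9444)=-0.1550.
Sum = -1.3827, so H' = 1.38.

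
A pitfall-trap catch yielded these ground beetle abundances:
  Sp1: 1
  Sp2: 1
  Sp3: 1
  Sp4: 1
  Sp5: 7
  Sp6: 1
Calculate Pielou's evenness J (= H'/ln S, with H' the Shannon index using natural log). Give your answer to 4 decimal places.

Total N = 1+1+1+1+7+1 = 12, so the proportions are 0.083333, 0.083333, 0.083333, 0.083333, 0.583333, 0.083333 (working shown to 6 dp, full precision carried).
H' = −Σ pᵢ ln pᵢ = −((-0.207076) + (-0.207076) + (-0.207076) + (-0.207076) + (-0.314415) + (-0.207076)) = 1.349792.
With S = 6 species, ln S = 1.791759, so J = 1.349792/1.791759 = 0.753333, i.e. 0.7533 to 4 decimal places.

0.7533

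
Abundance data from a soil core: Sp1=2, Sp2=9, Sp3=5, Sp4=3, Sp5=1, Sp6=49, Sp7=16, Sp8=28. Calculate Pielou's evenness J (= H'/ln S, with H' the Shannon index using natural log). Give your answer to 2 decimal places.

0.74

Total N = 2+9+5+3+1+49+16+28 = 113, so the proportions are 0.0177, 0.0796, 0.0442, 0.0265, 0.0088, 0.4336, 0.1416, 0.2478 (working shown to 4 dp, full precision carried).
H' = −Σ pᵢ ln pᵢ = −((-0.0714) + (-0.2015) + (-0.1380) + (-0.0963) + (-0.0418) + (-0.3623) + (-0.2768) + (-0.3457)) = 1.5339.
With S = 8 species, ln S = 2.0794, so J = 1.5339/2.0794 = 0.7376, i.e. 0.74 to 2 decimal places.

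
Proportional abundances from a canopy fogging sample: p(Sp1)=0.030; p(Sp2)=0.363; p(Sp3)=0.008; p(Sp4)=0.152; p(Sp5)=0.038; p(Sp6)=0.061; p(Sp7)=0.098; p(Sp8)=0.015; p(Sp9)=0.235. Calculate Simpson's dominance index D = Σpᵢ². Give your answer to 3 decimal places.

0.226

D = 0.03² + 0.363² + 0.008² + 0.152² + 0.038² + 0.061² + 0.098² + 0.015² + 0.235² = 0.00090 + 0.13177 + 0.00006 + 0.02310 + 0.00144 + 0.00372 + 0.00960 + 0.00022 + 0.05522 = 0.22606 (working shown to 5 dp, full precision carried).
To 3 decimal places, D = 0.226.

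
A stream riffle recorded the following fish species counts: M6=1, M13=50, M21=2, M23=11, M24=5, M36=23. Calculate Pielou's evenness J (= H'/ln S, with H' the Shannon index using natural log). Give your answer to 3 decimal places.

0.682

Total N = 1+50+2+11+5+23 = 92, so the proportions are 0.01087, 0.54348, 0.02174, 0.11957, 0.05435, 0.25 (working shown to 5 dp, full precision carried).
H' = −Σ pᵢ ln pᵢ = −((-0.04915) + (-0.33139) + (-0.08323) + (-0.25394) + (-0.15828) + (-0.34657)) = 1.22257.
With S = 6 species, ln S = 1.79176, so J = 1.22257/1.79176 = 0.68233, i.e. 0.682 to 3 decimal places.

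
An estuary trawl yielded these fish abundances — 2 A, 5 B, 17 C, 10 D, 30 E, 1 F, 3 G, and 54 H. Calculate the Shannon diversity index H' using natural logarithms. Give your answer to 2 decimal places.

1.51

Total N = 2+5+17+10+30+1+3+54 = 122, so the proportions are 0.0164, 0.041, 0.1393, 0.082, 0.2459, 0.0082, 0.0246, 0.4426 (working shown to 4 dp, full precision carried).
Each pᵢ ln pᵢ term: 0.0164×(-4.1109)=-0.0674, 0.041×(-3.1946)=-0.1309, 0.1393×(-1.9708)=-0.2746, 0.082×(-2.5014)=-0.2050, 0.2459×(-1.4028)=-0.3450, 0.0082×(-4.8040)=-0.0394, 0.0246×(-3.7054)=-0.0911, 0.4426×(-0.8150)=-0.3608.
Sum = -1.5142, so H' = 1.51.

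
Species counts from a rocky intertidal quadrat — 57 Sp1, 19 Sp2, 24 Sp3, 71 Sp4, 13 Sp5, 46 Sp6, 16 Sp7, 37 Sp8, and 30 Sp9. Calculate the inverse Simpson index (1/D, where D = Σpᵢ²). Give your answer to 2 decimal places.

Total N = 57+19+24+71+13+46+16+37+30 = 313, so the proportions are 0.182109, 0.060703, 0.076677, 0.226837, 0.041534, 0.146965, 0.051118, 0.118211, 0.095847 (working shown to 6 dp, full precision carried).
D = 0.182109² + 0.060703² + 0.076677² + 0.226837² + 0.041534² + 0.146965² + 0.051118² + 0.118211² + 0.095847² = 0.033164 + 0.003685 + 0.005879 + 0.051455 + 0.001725 + 0.021599 + 0.002613 + 0.013974 + 0.009187 = 0.143280.
So 1/D = 6.9793, i.e. 6.98 to 2 decimal places.

6.98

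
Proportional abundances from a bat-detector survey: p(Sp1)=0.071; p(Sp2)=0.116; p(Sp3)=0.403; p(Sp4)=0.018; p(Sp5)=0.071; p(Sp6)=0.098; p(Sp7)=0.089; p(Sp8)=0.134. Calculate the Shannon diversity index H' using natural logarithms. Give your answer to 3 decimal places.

Each pᵢ ln pᵢ term (working shown to 5 dp, full precision carried): 0.071×(-2.64508)=-0.18780, 0.116×(-2.15417)=-0.24988, 0.403×(-0.90882)=-0.36625, 0.018×(-4.01738)=-0.07231, 0.071×(-2.64508)=-0.18780, 0.098×(-2.32279)=-0.22763, 0.089×(-2.41912)=-0.21530, 0.134×(-2.00992)=-0.26933.
Sum = -1.77631, so H' = 1.776.

1.776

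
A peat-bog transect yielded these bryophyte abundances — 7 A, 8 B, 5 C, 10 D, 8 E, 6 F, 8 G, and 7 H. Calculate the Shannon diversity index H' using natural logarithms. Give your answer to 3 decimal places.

Total N = 7+8+5+10+8+6+8+7 = 59, so the proportions are 0.11864, 0.13559, 0.08475, 0.16949, 0.13559, 0.10169, 0.13559, 0.11864 (working shown to 5 dp, full precision carried).
Each pᵢ ln pᵢ term: 0.11864×(-2.13163)=-0.25290, 0.13559×(-1.99810)=-0.27093, 0.08475×(-2.46810)=-0.20916, 0.16949×(-1.77495)=-0.30084, 0.13559×(-1.99810)=-0.27093, 0.10169×(-2.28578)=-0.23245, 0.13559×(-1.99810)=-0.27093, 0.11864×(-2.13163)=-0.25290.
Sum = -2.06105, so H' = 2.061.

2.061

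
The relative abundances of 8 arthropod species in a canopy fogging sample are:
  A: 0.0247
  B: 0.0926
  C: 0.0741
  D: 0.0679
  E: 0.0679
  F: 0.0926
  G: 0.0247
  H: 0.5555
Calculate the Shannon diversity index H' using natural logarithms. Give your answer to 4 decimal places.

1.5082

Each pᵢ ln pᵢ term (working shown to 6 dp, full precision carried): 0.0247×(-3.700952)=-0.091414, 0.0926×(-2.379466)=-0.220339, 0.0741×(-2.602340)=-0.192833, 0.0679×(-2.689719)=-0.182632, 0.0679×(-2.689719)=-0.182632, 0.0926×(-2.379466)=-0.220339, 0.0247×(-3.700952)=-0.091414, 0.5555×(-0.587887)=-0.326571.
Sum = -1.508172, so H' = 1.5082.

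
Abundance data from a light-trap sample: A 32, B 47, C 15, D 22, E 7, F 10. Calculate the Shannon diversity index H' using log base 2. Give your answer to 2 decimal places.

Total N = 32+47+15+22+7+10 = 133, so the proportions are 0.2406, 0.3534, 0.1128, 0.1654, 0.0526, 0.0752 (working shown to 4 dp, full precision carried).
Each pᵢ log₂ pᵢ term: 0.2406×(-2.0553)=-0.4945, 0.3534×(-1.5007)=-0.5303, 0.1128×(-3.1484)=-0.3551, 0.1654×(-2.5959)=-0.4294, 0.0526×(-4.2479)=-0.2236, 0.0752×(-3.7334)=-0.2807.
Sum = -2.3136, so H' = 2.31.

2.31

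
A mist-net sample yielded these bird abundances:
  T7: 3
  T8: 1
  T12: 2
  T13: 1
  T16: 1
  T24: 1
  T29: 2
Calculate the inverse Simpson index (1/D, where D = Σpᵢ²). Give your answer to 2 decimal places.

Total N = 3+1+2+1+1+1+2 = 11, so the proportions are 0.272727, 0.090909, 0.181818, 0.090909, 0.090909, 0.090909, 0.181818 (working shown to 6 dp, full precision carried).
D = 0.272727² + 0.090909² + 0.181818² + 0.090909² + 0.090909² + 0.090909² + 0.181818² = 0.074380 + 0.008264 + 0.033058 + 0.008264 + 0.008264 + 0.008264 + 0.033058 = 0.173554.
So 1/D = 5.7619, i.e. 5.76 to 2 decimal places.

5.76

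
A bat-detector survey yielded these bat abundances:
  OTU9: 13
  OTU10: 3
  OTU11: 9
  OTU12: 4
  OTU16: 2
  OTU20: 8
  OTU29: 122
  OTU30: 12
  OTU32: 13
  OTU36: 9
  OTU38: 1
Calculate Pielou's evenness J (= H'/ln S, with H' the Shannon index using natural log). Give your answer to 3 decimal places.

0.607

Total N = 13+3+9+4+2+8+122+12+13+9+1 = 196, so the proportions are 0.06633, 0.01531, 0.04592, 0.02041, 0.0102, 0.04082, 0.62245, 0.06122, 0.06633, 0.04592, 0.0051 (working shown to 5 dp, full precision carried).
H' = −Σ pᵢ ln pᵢ = −((-0.17995) + (-0.06397) + (-0.14147) + (-0.07942) + (-0.04679) + (-0.13056) + (-0.29510) + (-0.17101) + (-0.17995) + (-0.14147) + (-0.02693)) = 1.45663.
With S = 11 species, ln S = 2.39790, so J = 1.45663/2.39790 = 0.60746, i.e. 0.607 to 3 decimal places.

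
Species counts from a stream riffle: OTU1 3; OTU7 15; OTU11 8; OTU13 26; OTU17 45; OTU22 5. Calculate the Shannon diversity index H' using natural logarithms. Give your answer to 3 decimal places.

Total N = 3+15+8+26+45+5 = 102, so the proportions are 0.02941, 0.14706, 0.07843, 0.2549, 0.44118, 0.04902 (working shown to 5 dp, full precision carried).
Each pᵢ ln pᵢ term: 0.02941×(-3.52636)=-0.10372, 0.14706×(-1.91692)=-0.28190, 0.07843×(-2.54553)=-0.19965, 0.2549×(-1.36688)=-0.34842, 0.44118×(-0.81831)=-0.36102, 0.04902×(-3.01553)=-0.14782.
Sum = -1.44253, so H' = 1.443.

1.443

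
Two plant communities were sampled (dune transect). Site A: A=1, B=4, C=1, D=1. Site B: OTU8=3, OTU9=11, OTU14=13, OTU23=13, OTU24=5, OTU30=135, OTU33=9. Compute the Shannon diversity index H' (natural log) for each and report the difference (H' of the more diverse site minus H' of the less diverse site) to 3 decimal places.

0.073

Site A: N=7, proportions 0.14286, 0.57143, 0.14286, 0.14286, giving H' = 1.15374 (working shown to 5 dp, full precision carried).
Site B: N=189, proportions 0.01587, 0.0582, 0.06878, 0.06878, 0.02646, 0.71429, 0.04762, giving H' = 1.08092.
Difference = |1.15374 − 1.08092| = 0.07282, i.e. 0.073 to 3 decimal places.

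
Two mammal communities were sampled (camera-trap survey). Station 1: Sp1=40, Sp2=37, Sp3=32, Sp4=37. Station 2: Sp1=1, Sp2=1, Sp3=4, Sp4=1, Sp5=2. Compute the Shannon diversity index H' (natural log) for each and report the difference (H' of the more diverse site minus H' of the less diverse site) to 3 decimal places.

Station 1: N=146, proportions 0.27397, 0.25342, 0.21918, 0.25342, giving H' = 1.38315 (working shown to 5 dp, full precision carried).
Station 2: N=9, proportions 0.11111, 0.11111, 0.44444, 0.11111, 0.22222, giving H' = 1.42706.
Difference = |1.38315 − 1.42706| = 0.04391, i.e. 0.044 to 3 decimal places.

0.044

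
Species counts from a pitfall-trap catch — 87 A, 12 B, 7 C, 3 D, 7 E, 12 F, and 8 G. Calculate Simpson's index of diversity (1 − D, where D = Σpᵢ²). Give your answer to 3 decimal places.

Total N = 87+12+7+3+7+12+8 = 136, so the proportions are 0.63971, 0.08824, 0.05147, 0.02206, 0.05147, 0.08824, 0.05882 (working shown to 5 dp, full precision carried).
D = 0.63971² + 0.08824² + 0.05147² + 0.02206² + 0.05147² + 0.08824² + 0.05882² = 0.40922 + 0.00779 + 0.00265 + 0.00049 + 0.00265 + 0.00779 + 0.00346 = 0.43404.
So 1 − D = 0.56596, i.e. 0.566 to 3 decimal places.

0.566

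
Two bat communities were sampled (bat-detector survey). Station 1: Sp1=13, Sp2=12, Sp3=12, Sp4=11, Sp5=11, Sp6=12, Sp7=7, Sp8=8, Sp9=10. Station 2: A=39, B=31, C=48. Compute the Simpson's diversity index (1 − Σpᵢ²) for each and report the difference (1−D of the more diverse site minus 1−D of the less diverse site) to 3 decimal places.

0.229

Station 1: N=96, proportions 0.13542, 0.125, 0.125, 0.11458, 0.11458, 0.125, 0.07292, 0.08333, 0.10417, giving 1−D = 0.88542 (working shown to 5 dp, full precision carried).
Station 2: N=118, proportions 0.33051, 0.26271, 0.40678, giving 1−D = 0.65628.
Difference = |0.88542 − 0.65628| = 0.22914, i.e. 0.229 to 3 decimal places.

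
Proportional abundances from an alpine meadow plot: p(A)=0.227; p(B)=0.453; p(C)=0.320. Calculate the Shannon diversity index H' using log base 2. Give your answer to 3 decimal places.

Each pᵢ log₂ pᵢ term (working shown to 5 dp, full precision carried): 0.227×(-2.13924)=-0.48561, 0.453×(-1.14242)=-0.51751, 0.32×(-1.64386)=-0.52603.
Sum = -1.52916, so H' = 1.529.

1.529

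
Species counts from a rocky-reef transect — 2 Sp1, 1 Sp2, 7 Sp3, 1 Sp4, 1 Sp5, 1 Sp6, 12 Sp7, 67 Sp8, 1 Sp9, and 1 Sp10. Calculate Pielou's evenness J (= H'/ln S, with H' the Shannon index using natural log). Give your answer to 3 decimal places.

0.464

Total N = 2+1+7+1+1+1+12+67+1+1 = 94, so the proportions are 0.02128, 0.01064, 0.07447, 0.01064, 0.01064, 0.01064, 0.12766, 0.71277, 0.01064, 0.01064 (working shown to 5 dp, full precision carried).
H' = −Σ pᵢ ln pᵢ = −((-0.08192) + (-0.04833) + (-0.19342) + (-0.04833) + (-0.04833) + (-0.04833) + (-0.26277) + (-0.24134) + (-0.04833) + (-0.04833)) = 1.06945.
With S = 10 species, ln S = 2.30259, so J = 1.06945/2.30259 = 0.46446, i.e. 0.464 to 3 decimal places.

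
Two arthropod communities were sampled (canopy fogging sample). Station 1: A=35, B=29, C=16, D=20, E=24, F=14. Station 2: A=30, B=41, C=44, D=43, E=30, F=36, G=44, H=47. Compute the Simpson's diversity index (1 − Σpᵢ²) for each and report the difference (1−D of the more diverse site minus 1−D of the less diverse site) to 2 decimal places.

0.06

Station 1: N=138, proportions 0.2536, 0.2101, 0.1159, 0.1449, 0.1739, 0.1014, giving 1−D = 0.8165 (working shown to 4 dp, full precision carried).
Station 2: N=315, proportions 0.0952, 0.1302, 0.1397, 0.1365, 0.0952, 0.1143, 0.1397, 0.1492, giving 1−D = 0.8719.
Difference = |0.8165 − 0.8719| = 0.0554, i.e. 0.06 to 2 decimal places.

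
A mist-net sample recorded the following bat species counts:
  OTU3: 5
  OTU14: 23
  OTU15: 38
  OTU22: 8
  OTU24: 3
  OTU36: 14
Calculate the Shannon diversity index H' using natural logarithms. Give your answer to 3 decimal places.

Total N = 5+23+38+8+3+14 = 91, so the proportions are 0.05495, 0.25275, 0.41758, 0.08791, 0.03297, 0.15385 (working shown to 5 dp, full precision carried).
Each pᵢ ln pᵢ term: 0.05495×(-2.90142)=-0.15942, 0.25275×(-1.37537)=-0.34762, 0.41758×(-0.87327)=-0.36466, 0.08791×(-2.43142)=-0.21375, 0.03297×(-3.41225)=-0.11249, 0.15385×(-1.87180)=-0.28797.
Sum = -1.48591, so H' = 1.486.

1.486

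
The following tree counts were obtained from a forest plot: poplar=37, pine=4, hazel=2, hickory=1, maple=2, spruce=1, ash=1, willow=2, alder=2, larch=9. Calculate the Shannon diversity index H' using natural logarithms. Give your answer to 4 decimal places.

1.4147

Total N = 37+4+2+1+2+1+1+2+2+9 = 61, so the proportions are 0.606557, 0.065574, 0.032787, 0.016393, 0.032787, 0.016393, 0.016393, 0.032787, 0.032787, 0.147541 (working shown to 6 dp, full precision carried).
Each pᵢ ln pᵢ term: 0.606557×(-0.499956)=-0.303252, 0.065574×(-2.724580)=-0.178661, 0.032787×(-3.417727)=-0.112057, 0.016393×(-4.110874)=-0.067391, 0.032787×(-3.417727)=-0.112057, 0.016393×(-4.110874)=-0.067391, 0.016393×(-4.110874)=-0.067391, 0.032787×(-3.417727)=-0.112057, 0.032787×(-3.417727)=-0.112057, 0.147541×(-1.913649)=-0.282342.
Sum = -1.414655, so H' = 1.4147.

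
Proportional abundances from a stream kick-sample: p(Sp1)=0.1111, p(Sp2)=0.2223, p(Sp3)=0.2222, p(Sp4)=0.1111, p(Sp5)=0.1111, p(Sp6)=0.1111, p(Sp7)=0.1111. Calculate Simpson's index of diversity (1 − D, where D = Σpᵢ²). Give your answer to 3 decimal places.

0.839

D = 0.1111² + 0.2223² + 0.2222² + 0.1111² + 0.1111² + 0.1111² + 0.1111² = 0.012343 + 0.049417 + 0.049373 + 0.012343 + 0.012343 + 0.012343 + 0.012343 = 0.160506 (working shown to 6 dp, full precision carried).
So 1 − D = 0.839494, i.e. 0.839 to 3 decimal places.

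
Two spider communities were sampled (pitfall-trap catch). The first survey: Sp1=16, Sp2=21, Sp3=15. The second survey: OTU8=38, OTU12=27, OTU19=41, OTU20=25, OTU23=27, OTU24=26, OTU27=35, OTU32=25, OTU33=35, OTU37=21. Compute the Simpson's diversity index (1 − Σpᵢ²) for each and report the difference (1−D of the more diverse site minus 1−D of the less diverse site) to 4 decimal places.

The first survey: N=52, proportions 0.307692, 0.403846, 0.288462, giving 1−D = 0.659024 (working shown to 6 dp, full precision carried).
The second survey: N=300, proportions 0.126667, 0.09, 0.136667, 0.083333, 0.09, 0.086667, 0.116667, 0.083333, 0.116667, 0.07, giving 1−D = 0.895556.
Difference = |0.659024 − 0.895556| = 0.236532, i.e. 0.2365 to 4 decimal places.

0.2365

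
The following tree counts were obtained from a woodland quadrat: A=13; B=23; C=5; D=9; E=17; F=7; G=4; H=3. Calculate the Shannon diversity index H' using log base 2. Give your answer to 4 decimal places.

2.7080

Total N = 13+23+5+9+17+7+4+3 = 81, so the proportions are 0.160494, 0.283951, 0.061728, 0.111111, 0.209877, 0.08642, 0.049383, 0.037037 (working shown to 6 dp, full precision carried).
Each pᵢ log₂ pᵢ term: 0.160494×(-2.639410)=-0.423609, 0.283951×(-1.816288)=-0.515736, 0.061728×(-4.017922)=-0.248020, 0.111111×(-3.169925)=-0.352214, 0.209877×(-2.252387)=-0.472723, 0.08642×(-3.532495)=-0.305277, 0.049383×(-4.339850)=-0.214314, 0.037037×(-4.754888)=-0.176107.
Sum = -2.708000, so H' = 2.7080.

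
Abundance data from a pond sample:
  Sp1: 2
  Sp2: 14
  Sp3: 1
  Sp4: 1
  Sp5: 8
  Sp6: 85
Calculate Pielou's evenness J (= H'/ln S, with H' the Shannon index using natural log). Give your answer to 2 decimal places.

Total N = 2+14+1+1+8+85 = 111, so the proportions are 0.018, 0.1261, 0.009, 0.009, 0.0721, 0.7658 (working shown to 4 dp, full precision carried).
H' = −Σ pᵢ ln pᵢ = −((-0.0724) + (-0.2611) + (-0.0424) + (-0.0424) + (-0.1896) + (-0.2044)) = 0.8123.
With S = 6 species, ln S = 1.7918, so J = 0.8123/1.7918 = 0.4533, i.e. 0.45 to 2 decimal places.

0.45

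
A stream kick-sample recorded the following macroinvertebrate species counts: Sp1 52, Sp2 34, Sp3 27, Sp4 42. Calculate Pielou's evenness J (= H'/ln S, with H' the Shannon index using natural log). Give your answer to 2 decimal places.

Total N = 52+34+27+42 = 155, so the proportions are 0.3355, 0.2194, 0.1742, 0.271 (working shown to 4 dp, full precision carried).
H' = −Σ pᵢ ln pᵢ = −((-0.3664) + (-0.3328) + (-0.3044) + (-0.3538)) = 1.3574.
With S = 4 species, ln S = 1.3863, so J = 1.3574/1.3863 = 0.9792, i.e. 0.98 to 2 decimal places.

0.98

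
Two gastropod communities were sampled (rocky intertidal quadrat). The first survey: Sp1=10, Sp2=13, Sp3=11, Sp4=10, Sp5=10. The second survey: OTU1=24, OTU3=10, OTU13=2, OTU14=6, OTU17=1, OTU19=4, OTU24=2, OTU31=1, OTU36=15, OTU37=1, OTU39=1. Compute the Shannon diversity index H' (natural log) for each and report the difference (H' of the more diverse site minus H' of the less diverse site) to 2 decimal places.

The first survey: N=54, proportions 0.1852, 0.2407, 0.2037, 0.1852, 0.1852, giving H' = 1.6038 (working shown to 4 dp, full precision carried).
The second survey: N=67, proportions 0.3582, 0.1493, 0.0299, 0.0896, 0.0149, 0.0597, 0.0299, 0.0149, 0.2239, 0.0149, 0.0149, giving H' = 1.8317.
Difference = |1.6038 − 1.8317| = 0.2279, i.e. 0.23 to 2 decimal places.

0.23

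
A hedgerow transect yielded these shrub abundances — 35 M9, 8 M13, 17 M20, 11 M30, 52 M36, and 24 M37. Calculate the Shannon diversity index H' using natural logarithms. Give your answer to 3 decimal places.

Total N = 35+8+17+11+52+24 = 147, so the proportions are 0.2381, 0.05442, 0.11565, 0.07483, 0.35374, 0.16327 (working shown to 5 dp, full precision carried).
Each pᵢ ln pᵢ term: 0.2381×(-1.43508)=-0.34169, 0.05442×(-2.91099)=-0.15842, 0.11565×(-2.15722)=-0.24947, 0.07483×(-2.59254)=-0.19400, 0.35374×(-1.03919)=-0.36760, 0.16327×(-1.81238)=-0.29590.
Sum = -1.60708, so H' = 1.607.

1.607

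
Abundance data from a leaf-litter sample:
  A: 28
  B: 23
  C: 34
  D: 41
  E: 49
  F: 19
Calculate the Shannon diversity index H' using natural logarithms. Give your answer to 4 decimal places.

1.7410

Total N = 28+23+34+41+49+19 = 194, so the proportions are 0.14433, 0.118557, 0.175258, 0.21134, 0.252577, 0.097938 (working shown to 6 dp, full precision carried).
Each pᵢ ln pᵢ term: 0.14433×(-1.935654)=-0.279373, 0.118557×(-2.132364)=-0.252806, 0.175258×(-1.741498)=-0.305211, 0.21134×(-1.554286)=-0.328483, 0.252577×(-1.376038)=-0.347556, 0.097938×(-2.323419)=-0.227551.
Sum = -1.740980, so H' = 1.7410.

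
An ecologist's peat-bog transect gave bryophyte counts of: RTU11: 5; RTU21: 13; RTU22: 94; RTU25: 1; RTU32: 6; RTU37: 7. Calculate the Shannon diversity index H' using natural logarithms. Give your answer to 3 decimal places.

Total N = 5+13+94+1+6+7 = 126, so the proportions are 0.03968, 0.10317, 0.74603, 0.00794, 0.04762, 0.05556 (working shown to 5 dp, full precision carried).
Each pᵢ ln pᵢ term: 0.03968×(-3.22684)=-0.12805, 0.10317×(-2.27133)=-0.23434, 0.74603×(-0.29299)=-0.21858, 0.00794×(-4.83628)=-0.03838, 0.04762×(-3.04452)=-0.14498, 0.05556×(-2.89037)=-0.16058.
Sum = -0.92491, so H' = 0.925.

0.925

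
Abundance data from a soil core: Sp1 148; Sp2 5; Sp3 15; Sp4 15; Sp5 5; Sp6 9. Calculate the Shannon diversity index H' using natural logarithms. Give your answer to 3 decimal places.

0.934

Total N = 148+5+15+15+5+9 = 197, so the proportions are 0.75127, 0.02538, 0.07614, 0.07614, 0.02538, 0.04569 (working shown to 5 dp, full precision carried).
Each pᵢ ln pᵢ term: 0.75127×(-0.28599)=-0.21486, 0.02538×(-3.67377)=-0.09324, 0.07614×(-2.57515)=-0.19608, 0.07614×(-2.57515)=-0.19608, 0.02538×(-3.67377)=-0.09324, 0.04569×(-3.08598)=-0.14098.
Sum = -0.93448, so H' = 0.934.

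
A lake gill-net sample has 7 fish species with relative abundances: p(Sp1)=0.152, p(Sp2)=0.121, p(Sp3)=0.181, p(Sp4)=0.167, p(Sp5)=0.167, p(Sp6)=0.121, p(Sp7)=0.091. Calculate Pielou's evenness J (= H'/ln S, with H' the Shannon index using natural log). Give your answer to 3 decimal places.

H' = −Σ pᵢ ln pᵢ = −((-0.28635) + (-0.25555) + (-0.30938) + (-0.29889) + (-0.29889) + (-0.25555) + (-0.21812)) = 1.92272 (working shown to 5 dp, full precision carried).
With S = 7 species, ln S = 1.94591, so J = 1.92272/1.94591 = 0.98808, i.e. 0.988 to 3 decimal places.

0.988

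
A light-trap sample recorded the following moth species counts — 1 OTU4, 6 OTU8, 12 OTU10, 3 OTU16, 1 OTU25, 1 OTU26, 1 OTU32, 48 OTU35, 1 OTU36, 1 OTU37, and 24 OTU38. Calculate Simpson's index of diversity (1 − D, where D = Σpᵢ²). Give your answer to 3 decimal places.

0.686

Total N = 1+6+12+3+1+1+1+48+1+1+24 = 99, so the proportions are 0.0101, 0.06061, 0.12121, 0.0303, 0.0101, 0.0101, 0.0101, 0.48485, 0.0101, 0.0101, 0.24242 (working shown to 5 dp, full precision carried).
D = 0.0101² + 0.06061² + 0.12121² + 0.0303² + 0.0101² + 0.0101² + 0.0101² + 0.48485² + 0.0101² + 0.0101² + 0.24242² = 0.00010 + 0.00367 + 0.01469 + 0.00092 + 0.00010 + 0.00010 + 0.00010 + 0.23508 + 0.00010 + 0.00010 + 0.05877 = 0.31374.
So 1 − D = 0.68626, i.e. 0.686 to 3 decimal places.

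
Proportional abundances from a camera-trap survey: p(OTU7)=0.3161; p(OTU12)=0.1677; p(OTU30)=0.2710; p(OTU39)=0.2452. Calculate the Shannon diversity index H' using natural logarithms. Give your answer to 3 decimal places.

1.362

Each pᵢ ln pᵢ term (working shown to 5 dp, full precision carried): 0.3161×(-1.15170)=-0.36405, 0.1677×(-1.78558)=-0.29944, 0.271×(-1.30564)=-0.35383, 0.2452×(-1.40568)=-0.34467.
Sum = -1.36199, so H' = 1.362.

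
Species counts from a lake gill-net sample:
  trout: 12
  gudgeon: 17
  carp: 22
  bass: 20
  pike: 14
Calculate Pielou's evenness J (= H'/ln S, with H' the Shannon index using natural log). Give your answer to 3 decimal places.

Total N = 12+17+22+20+14 = 85, so the proportions are 0.14118, 0.2, 0.25882, 0.23529, 0.16471 (working shown to 5 dp, full precision carried).
H' = −Σ pᵢ ln pᵢ = −((-0.27639) + (-0.32189) + (-0.34983) + (-0.34045) + (-0.29706)) = 1.58562.
With S = 5 species, ln S = 1.60944, so J = 1.58562/1.60944 = 0.98520, i.e. 0.985 to 3 decimal places.

0.985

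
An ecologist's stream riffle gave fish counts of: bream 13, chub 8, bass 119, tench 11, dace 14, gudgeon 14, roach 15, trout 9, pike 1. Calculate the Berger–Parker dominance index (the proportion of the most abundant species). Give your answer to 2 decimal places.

0.58

Total N = 13+8+119+11+14+14+15+9+1 = 204, so the proportions are 0.0637, 0.0392, 0.5833, 0.0539, 0.0686, 0.0686, 0.0735, 0.0441, 0.0049 (working shown to 4 dp, full precision carried).
The largest proportion is 0.5833, i.e. d = 0.58 to 2 decimal places.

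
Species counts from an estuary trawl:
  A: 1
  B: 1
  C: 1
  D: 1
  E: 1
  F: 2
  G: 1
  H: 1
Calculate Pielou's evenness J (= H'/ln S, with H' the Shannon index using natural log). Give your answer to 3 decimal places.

0.983

Total N = 1+1+1+1+1+2+1+1 = 9, so the proportions are 0.11111, 0.11111, 0.11111, 0.11111, 0.11111, 0.22222, 0.11111, 0.11111 (working shown to 5 dp, full precision carried).
H' = −Σ pᵢ ln pᵢ = −((-0.24414) + (-0.24414) + (-0.24414) + (-0.24414) + (-0.24414) + (-0.33424) + (-0.24414) + (-0.24414)) = 2.04319.
With S = 8 species, ln S = 2.07944, so J = 2.04319/2.07944 = 0.98257, i.e. 0.983 to 3 decimal places.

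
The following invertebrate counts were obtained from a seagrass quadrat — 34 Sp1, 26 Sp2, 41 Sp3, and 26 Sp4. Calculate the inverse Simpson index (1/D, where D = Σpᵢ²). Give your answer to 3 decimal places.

3.850

Total N = 34+26+41+26 = 127, so the proportions are 0.2677165, 0.2047244, 0.3228346, 0.2047244 (working shown to 7 dp, full precision carried).
D = 0.2677165² + 0.2047244² + 0.3228346² + 0.2047244² = 0.0716721 + 0.0419121 + 0.1042222 + 0.0419121 = 0.2597185.
So 1/D = 3.85032, i.e. 3.850 to 3 decimal places.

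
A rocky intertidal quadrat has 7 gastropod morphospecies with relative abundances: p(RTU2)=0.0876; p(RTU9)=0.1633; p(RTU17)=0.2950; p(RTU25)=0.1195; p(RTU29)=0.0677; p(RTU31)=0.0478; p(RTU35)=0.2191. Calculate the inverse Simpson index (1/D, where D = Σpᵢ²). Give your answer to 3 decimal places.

5.249

D = 0.0876² + 0.1633² + 0.295² + 0.1195² + 0.0677² + 0.0478² + 0.2191² = 0.0076738 + 0.0266669 + 0.0870250 + 0.0142802 + 0.0045833 + 0.0022848 + 0.0480048 = 0.1905188 (working shown to 7 dp, full precision carried).
So 1/D = 5.24882, i.e. 5.249 to 3 decimal places.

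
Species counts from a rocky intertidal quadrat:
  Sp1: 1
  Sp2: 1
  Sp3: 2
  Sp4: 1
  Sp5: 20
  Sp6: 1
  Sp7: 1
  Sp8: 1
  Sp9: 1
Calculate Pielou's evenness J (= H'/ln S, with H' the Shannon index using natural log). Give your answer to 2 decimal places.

Total N = 1+1+2+1+20+1+1+1+1 = 29, so the proportions are 0.0345, 0.0345, 0.069, 0.0345, 0.6897, 0.0345, 0.0345, 0.0345, 0.0345 (working shown to 4 dp, full precision carried).
H' = −Σ pᵢ ln pᵢ = −((-0.1161) + (-0.1161) + (-0.1844) + (-0.1161) + (-0.2563) + (-0.1161) + (-0.1161) + (-0.1161) + (-0.1161)) = 1.2535.
With S = 9 species, ln S = 2.1972, so J = 1.2535/2.1972 = 0.5705, i.e. 0.57 to 2 decimal places.

0.57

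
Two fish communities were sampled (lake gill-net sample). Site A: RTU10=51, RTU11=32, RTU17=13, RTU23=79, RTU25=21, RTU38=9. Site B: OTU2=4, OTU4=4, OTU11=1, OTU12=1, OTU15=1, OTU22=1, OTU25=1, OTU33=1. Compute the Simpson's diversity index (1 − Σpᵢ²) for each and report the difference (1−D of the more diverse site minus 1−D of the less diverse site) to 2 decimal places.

0.06

Site A: N=205, proportions 0.2488, 0.1561, 0.0634, 0.3854, 0.1024, 0.0439, giving 1−D = 0.7488 (working shown to 4 dp, full precision carried).
Site B: N=14, proportions 0.2857, 0.2857, 0.0714, 0.0714, 0.0714, 0.0714, 0.0714, 0.0714, giving 1−D = 0.8061.
Difference = |0.7488 − 0.8061| = 0.0573, i.e. 0.06 to 2 decimal places.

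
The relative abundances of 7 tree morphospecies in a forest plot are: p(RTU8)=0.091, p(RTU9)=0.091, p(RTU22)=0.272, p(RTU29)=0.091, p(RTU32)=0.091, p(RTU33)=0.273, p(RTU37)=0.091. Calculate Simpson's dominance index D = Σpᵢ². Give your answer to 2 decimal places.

0.19

D = 0.091² + 0.091² + 0.272² + 0.091² + 0.091² + 0.273² + 0.091² = 0.0083 + 0.0083 + 0.0740 + 0.0083 + 0.0083 + 0.0745 + 0.0083 = 0.1899 (working shown to 4 dp, full precision carried).
To 2 decimal places, D = 0.19.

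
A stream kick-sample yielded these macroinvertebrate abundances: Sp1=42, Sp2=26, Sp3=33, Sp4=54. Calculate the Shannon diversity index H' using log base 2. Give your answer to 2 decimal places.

1.95

Total N = 42+26+33+54 = 155, so the proportions are 0.271, 0.1677, 0.2129, 0.3484 (working shown to 4 dp, full precision carried).
Each pᵢ log₂ pᵢ term: 0.271×(-1.8838)=-0.5105, 0.1677×(-2.5757)=-0.4321, 0.2129×(-2.2317)=-0.4751, 0.3484×(-1.5212)=-0.5300.
Sum = -1.9476, so H' = 1.95.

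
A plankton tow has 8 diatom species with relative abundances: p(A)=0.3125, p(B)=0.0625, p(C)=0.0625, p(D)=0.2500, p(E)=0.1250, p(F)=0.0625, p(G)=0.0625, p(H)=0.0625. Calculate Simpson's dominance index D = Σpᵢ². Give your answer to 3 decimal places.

0.195

D = 0.3125² + 0.0625² + 0.0625² + 0.25² + 0.125² + 0.0625² + 0.0625² + 0.0625² = 0.09766 + 0.00391 + 0.00391 + 0.06250 + 0.01562 + 0.00391 + 0.00391 + 0.00391 = 0.19531 (working shown to 5 dp, full precision carried).
To 3 decimal places, D = 0.195.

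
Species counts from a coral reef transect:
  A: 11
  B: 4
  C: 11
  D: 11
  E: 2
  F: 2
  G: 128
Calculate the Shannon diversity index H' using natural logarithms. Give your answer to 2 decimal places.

Total N = 11+4+11+11+2+2+128 = 169, so the proportions are 0.0651, 0.0237, 0.0651, 0.0651, 0.0118, 0.0118, 0.7574 (working shown to 4 dp, full precision carried).
Each pᵢ ln pᵢ term: 0.0651×(-2.7320)=-0.1778, 0.0237×(-3.7436)=-0.0886, 0.0651×(-2.7320)=-0.1778, 0.0651×(-2.7320)=-0.1778, 0.0118×(-4.4368)=-0.0525, 0.0118×(-4.4368)=-0.0525, 0.7574×(-0.2779)=-0.2105.
Sum = -0.9375, so H' = 0.94.

0.94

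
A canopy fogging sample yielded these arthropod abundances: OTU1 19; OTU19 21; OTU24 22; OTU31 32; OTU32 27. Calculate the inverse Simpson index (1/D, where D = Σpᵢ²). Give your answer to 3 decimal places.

Total N = 19+21+22+32+27 = 121, so the proportions are 0.1570248, 0.1735537, 0.1818182, 0.2644628, 0.2231405 (working shown to 7 dp, full precision carried).
D = 0.1570248² + 0.1735537² + 0.1818182² + 0.2644628² + 0.2231405² = 0.0246568 + 0.0301209 + 0.0330579 + 0.0699406 + 0.0497917 = 0.2075678.
So 1/D = 4.81770, i.e. 4.818 to 3 decimal places.

4.818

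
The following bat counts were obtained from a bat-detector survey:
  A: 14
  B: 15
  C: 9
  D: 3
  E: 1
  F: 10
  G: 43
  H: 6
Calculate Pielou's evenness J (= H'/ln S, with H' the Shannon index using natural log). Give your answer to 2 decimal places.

Total N = 14+15+9+3+1+10+43+6 = 101, so the proportions are 0.1386, 0.1485, 0.0891, 0.0297, 0.0099, 0.099, 0.4257, 0.0594 (working shown to 4 dp, full precision carried).
H' = −Σ pᵢ ln pᵢ = −((-0.2739) + (-0.2832) + (-0.2155) + (-0.1045) + (-0.0457) + (-0.2290) + (-0.3636) + (-0.1677)) = 1.6830.
With S = 8 species, ln S = 2.0794, so J = 1.6830/2.0794 = 0.8093, i.e. 0.81 to 2 decimal places.

0.81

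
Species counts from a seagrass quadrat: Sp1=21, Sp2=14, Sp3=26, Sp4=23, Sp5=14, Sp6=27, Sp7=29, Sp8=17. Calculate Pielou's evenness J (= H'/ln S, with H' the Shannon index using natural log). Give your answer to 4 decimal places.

0.9836

Total N = 21+14+26+23+14+27+29+17 = 171, so the proportions are 0.122807, 0.081871, 0.152047, 0.134503, 0.081871, 0.157895, 0.169591, 0.099415 (working shown to 6 dp, full precision carried).
H' = −Σ pᵢ ln pᵢ = −((-0.257544) + (-0.204892) + (-0.286390) + (-0.269836) + (-0.204892) + (-0.291446) + (-0.300916) + (-0.229495)) = 2.045411.
With S = 8 species, ln S = 2.079442, so J = 2.045411/2.079442 = 0.983635, i.e. 0.9836 to 4 decimal places.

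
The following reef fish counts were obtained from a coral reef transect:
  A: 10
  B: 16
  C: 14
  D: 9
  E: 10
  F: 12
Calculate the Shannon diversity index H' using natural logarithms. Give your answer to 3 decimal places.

Total N = 10+16+14+9+10+12 = 71, so the proportions are 0.14085, 0.22535, 0.19718, 0.12676, 0.14085, 0.16901 (working shown to 5 dp, full precision carried).
Each pᵢ ln pᵢ term: 0.14085×(-1.96009)=-0.27607, 0.22535×(-1.49009)=-0.33580, 0.19718×(-1.62362)=-0.32015, 0.12676×(-2.06546)=-0.26182, 0.14085×(-1.96009)=-0.27607, 0.16901×(-1.77777)=-0.30047.
Sum = -1.77037, so H' = 1.770.

1.770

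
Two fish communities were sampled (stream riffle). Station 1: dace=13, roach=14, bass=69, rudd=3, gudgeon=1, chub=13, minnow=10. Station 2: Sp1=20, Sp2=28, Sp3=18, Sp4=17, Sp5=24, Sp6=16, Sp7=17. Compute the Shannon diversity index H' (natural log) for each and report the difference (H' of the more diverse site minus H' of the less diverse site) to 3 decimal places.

Station 1: N=123, proportions 0.10569, 0.11382, 0.56098, 0.02439, 0.00813, 0.10569, 0.0813, giving H' = 1.38039 (working shown to 5 dp, full precision carried).
Station 2: N=140, proportions 0.14286, 0.2, 0.12857, 0.12143, 0.17143, 0.11429, 0.12143, giving H' = 1.92588.
Difference = |1.38039 − 1.92588| = 0.54549, i.e. 0.545 to 3 decimal places.

0.545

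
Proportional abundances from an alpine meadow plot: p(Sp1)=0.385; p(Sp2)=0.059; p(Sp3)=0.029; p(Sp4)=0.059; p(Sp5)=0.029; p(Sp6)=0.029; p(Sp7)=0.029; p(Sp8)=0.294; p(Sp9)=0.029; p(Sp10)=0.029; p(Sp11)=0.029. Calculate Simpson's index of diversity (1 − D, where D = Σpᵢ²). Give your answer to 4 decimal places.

0.7525

D = 0.385² + 0.059² + 0.029² + 0.059² + 0.029² + 0.029² + 0.029² + 0.294² + 0.029² + 0.029² + 0.029² = 0.148225 + 0.003481 + 0.000841 + 0.003481 + 0.000841 + 0.000841 + 0.000841 + 0.086436 + 0.000841 + 0.000841 + 0.000841 = 0.247510 (working shown to 6 dp, full precision carried).
So 1 − D = 0.752490, i.e. 0.7525 to 4 decimal places.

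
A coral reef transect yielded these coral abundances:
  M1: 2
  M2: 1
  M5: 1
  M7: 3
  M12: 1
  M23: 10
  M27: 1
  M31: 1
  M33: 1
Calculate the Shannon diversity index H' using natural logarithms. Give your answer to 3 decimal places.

1.725

Total N = 2+1+1+3+1+10+1+1+1 = 21, so the proportions are 0.09524, 0.04762, 0.04762, 0.14286, 0.04762, 0.47619, 0.04762, 0.04762, 0.04762 (working shown to 5 dp, full precision carried).
Each pᵢ ln pᵢ term: 0.09524×(-2.35138)=-0.22394, 0.04762×(-3.04452)=-0.14498, 0.04762×(-3.04452)=-0.14498, 0.14286×(-1.94591)=-0.27799, 0.04762×(-3.04452)=-0.14498, 0.47619×(-0.74194)=-0.35330, 0.04762×(-3.04452)=-0.14498, 0.04762×(-3.04452)=-0.14498, 0.04762×(-3.04452)=-0.14498.
Sum = -1.72509, so H' = 1.725.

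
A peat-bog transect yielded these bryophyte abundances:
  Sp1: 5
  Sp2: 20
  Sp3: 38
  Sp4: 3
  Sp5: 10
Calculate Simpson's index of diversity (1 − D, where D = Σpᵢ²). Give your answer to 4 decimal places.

0.6575

Total N = 5+20+38+3+10 = 76, so the proportions are 0.065789, 0.263158, 0.5, 0.039474, 0.131579 (working shown to 6 dp, full precision carried).
D = 0.065789² + 0.263158² + 0.5² + 0.039474² + 0.131579² = 0.004328 + 0.069252 + 0.250000 + 0.001558 + 0.017313 = 0.342452.
So 1 − D = 0.657548, i.e. 0.6575 to 4 decimal places.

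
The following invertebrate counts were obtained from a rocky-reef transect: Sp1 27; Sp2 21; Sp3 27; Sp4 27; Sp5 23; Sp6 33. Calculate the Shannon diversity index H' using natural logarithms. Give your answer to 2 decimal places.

Total N = 27+21+27+27+23+33 = 158, so the proportions are 0.1709, 0.1329, 0.1709, 0.1709, 0.1456, 0.2089 (working shown to 4 dp, full precision carried).
Each pᵢ ln pᵢ term: 0.1709×(-1.7668)=-0.3019, 0.1329×(-2.0181)=-0.2682, 0.1709×(-1.7668)=-0.3019, 0.1709×(-1.7668)=-0.3019, 0.1456×(-1.9271)=-0.2805, 0.2089×(-1.5661)=-0.3271.
Sum = -1.7816, so H' = 1.78.

1.78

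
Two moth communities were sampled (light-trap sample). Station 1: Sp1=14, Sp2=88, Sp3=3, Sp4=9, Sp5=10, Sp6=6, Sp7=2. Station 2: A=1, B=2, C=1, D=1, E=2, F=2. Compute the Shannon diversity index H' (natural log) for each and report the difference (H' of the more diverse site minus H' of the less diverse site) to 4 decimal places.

Station 1: N=132, proportions 0.106061, 0.666667, 0.022727, 0.068182, 0.075758, 0.045455, 0.015152, giving H' = 1.176847 (working shown to 6 dp, full precision carried).
Station 2: N=9, proportions 0.111111, 0.222222, 0.111111, 0.111111, 0.222222, 0.222222, giving H' = 1.735126.
Difference = |1.176847 − 1.735126| = 0.558279, i.e. 0.5583 to 4 decimal places.

0.5583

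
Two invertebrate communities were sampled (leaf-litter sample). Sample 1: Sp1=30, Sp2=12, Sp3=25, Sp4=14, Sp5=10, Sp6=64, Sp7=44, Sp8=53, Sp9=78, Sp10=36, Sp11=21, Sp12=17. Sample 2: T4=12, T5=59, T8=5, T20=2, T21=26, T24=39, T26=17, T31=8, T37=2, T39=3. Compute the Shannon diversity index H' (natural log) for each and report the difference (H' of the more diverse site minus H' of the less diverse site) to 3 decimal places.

Sample 1: N=404, proportions 0.074257, 0.029703, 0.061881, 0.034653, 0.024752, 0.158416, 0.108911, 0.131188, 0.193069, 0.089109, 0.05198, 0.042079, giving H' = 2.297635 (working shown to 6 dp, full precision carried).
Sample 2: N=173, proportions 0.069364, 0.34104, 0.028902, 0.011561, 0.150289, 0.225434, 0.098266, 0.046243, 0.011561, 0.017341, giving H' = 1.818617.
Difference = |2.297635 − 1.818617| = 0.479018, i.e. 0.479 to 3 decimal places.

0.479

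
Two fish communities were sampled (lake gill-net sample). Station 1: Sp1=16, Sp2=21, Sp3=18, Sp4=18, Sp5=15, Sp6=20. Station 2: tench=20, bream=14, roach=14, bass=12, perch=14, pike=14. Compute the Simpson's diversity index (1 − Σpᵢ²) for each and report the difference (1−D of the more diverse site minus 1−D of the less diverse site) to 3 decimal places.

Station 1: N=108, proportions 0.14815, 0.19444, 0.16667, 0.16667, 0.13889, 0.18519, giving 1−D = 0.83110 (working shown to 5 dp, full precision carried).
Station 2: N=88, proportions 0.22727, 0.15909, 0.15909, 0.13636, 0.15909, 0.15909, giving 1−D = 0.82851.
Difference = |0.83110 − 0.82851| = 0.00259, i.e. 0.003 to 3 decimal places.

0.003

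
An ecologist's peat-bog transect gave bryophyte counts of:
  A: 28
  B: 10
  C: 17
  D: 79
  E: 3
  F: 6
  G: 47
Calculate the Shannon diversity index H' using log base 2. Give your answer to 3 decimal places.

Total N = 28+10+17+79+3+6+47 = 190, so the proportions are 0.14737, 0.05263, 0.08947, 0.41579, 0.01579, 0.03158, 0.24737 (working shown to 5 dp, full precision carried).
Each pᵢ log₂ pᵢ term: 0.14737×(-2.76250)=-0.40711, 0.05263×(-4.24793)=-0.22358, 0.08947×(-3.48239)=-0.31158, 0.41579×(-1.26607)=-0.52642, 0.01579×(-5.98489)=-0.09450, 0.03158×(-4.98489)=-0.15742, 0.24737×(-2.01527)=-0.49851.
Sum = -2.21911, so H' = 2.219.

2.219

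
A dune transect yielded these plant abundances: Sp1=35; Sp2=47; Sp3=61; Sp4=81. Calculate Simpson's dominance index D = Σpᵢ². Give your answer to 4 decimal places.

0.2734

Total N = 35+47+61+81 = 224, so the proportions are 0.15625, 0.209821, 0.272321, 0.361607 (working shown to 6 dp, full precision carried).
D = 0.15625² + 0.209821² + 0.272321² + 0.361607² = 0.024414 + 0.044025 + 0.074159 + 0.130760 = 0.273358.
To 4 decimal places, D = 0.2734.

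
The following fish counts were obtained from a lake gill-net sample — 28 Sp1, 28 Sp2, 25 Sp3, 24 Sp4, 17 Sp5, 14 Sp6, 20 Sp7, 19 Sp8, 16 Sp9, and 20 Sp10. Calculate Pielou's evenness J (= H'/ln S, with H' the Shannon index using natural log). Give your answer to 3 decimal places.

Total N = 28+28+25+24+17+14+20+19+16+20 = 211, so the proportions are 0.1327, 0.1327, 0.11848, 0.11374, 0.08057, 0.06635, 0.09479, 0.09005, 0.07583, 0.09479 (working shown to 5 dp, full precision carried).
H' = −Σ pᵢ ln pᵢ = −((-0.26801) + (-0.26801) + (-0.25272) + (-0.24726) + (-0.20292) + (-0.18000) + (-0.22333) + (-0.21678) + (-0.19558) + (-0.22333)) = 2.27795.
With S = 10 species, ln S = 2.30259, so J = 2.27795/2.30259 = 0.98930, i.e. 0.989 to 3 decimal places.

0.989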